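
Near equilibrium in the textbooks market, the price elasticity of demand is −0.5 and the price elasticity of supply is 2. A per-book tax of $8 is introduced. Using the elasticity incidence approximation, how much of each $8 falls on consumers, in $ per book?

Consumers bear ≈ $6.4 per book.

Incidence ratio: consumers' share ≈ εs / (εs + |εd|) = 2 / (2 + 0.5) = 0.8.
So consumers bear ≈ 0.8 × $8 = $6.4; producers bear $1.6.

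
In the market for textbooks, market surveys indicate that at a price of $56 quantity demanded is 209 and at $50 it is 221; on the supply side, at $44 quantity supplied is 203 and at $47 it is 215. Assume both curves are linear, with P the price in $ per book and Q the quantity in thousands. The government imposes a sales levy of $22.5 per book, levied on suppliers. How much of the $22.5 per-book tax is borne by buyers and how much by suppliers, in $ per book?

Demand slope: (221 − 209)/(50 − 56) = -2, so Qd = 321 − 2P.
Supply slope: (215 − 203)/(47 − 44) = 4, so Qs = 4P + 27.
Before the tax: set 321 − 2P = 4P + 27 → P* = $49, Q* = 223.
With the tax collected from suppliers, supply shifts: Qs = 4(P − 22.5) + 27.
New equilibrium: buyers pay $64, suppliers receive $41.5, Q = 193. (Wedge: Pb − Ps = 22.5.)
Burden on buyers: $15; on suppliers: $7.5. (They sum to $22.5.)
The less price-elastic side of the market bears the larger share of a per-unit tax.

Buyers bear $15 per book; suppliers bear $7.5 per book.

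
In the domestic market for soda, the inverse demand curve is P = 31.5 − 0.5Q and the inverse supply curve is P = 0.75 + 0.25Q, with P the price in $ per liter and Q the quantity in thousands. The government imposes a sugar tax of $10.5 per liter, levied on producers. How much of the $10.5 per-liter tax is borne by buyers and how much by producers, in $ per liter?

Buyers bear $7 per liter; producers bear $3.5 per liter.

Rewrite in direct form: Qd = 63 − 2P and Qs = 4P − 3.
Without the tax, 63 − 2P = 4P − 3 gives 6P = 66, so P* = $11 and Q* = 41.
With the tax collected from producers, supply shifts: Qs = 4(P − 10.5) − 3.
Solving gives Q = 27 with buyers paying $18 and producers receiving $7.5 (the $10.5 wedge).
Burden on buyers: $7; on producers: $3.5. (They sum to $10.5.)
The less price-elastic side of the market bears the larger share of a per-unit tax.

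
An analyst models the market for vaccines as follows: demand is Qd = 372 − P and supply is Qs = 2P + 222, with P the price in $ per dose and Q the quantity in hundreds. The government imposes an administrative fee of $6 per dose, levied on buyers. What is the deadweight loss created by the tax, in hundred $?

Deadweight loss = $12 hundred.

Before the tax: set 372 − P = 2P + 222 → P* = $50, Q* = 322.
With the tax collected from buyers, demand (in seller-price terms) shifts: Qd = 372 − (P + 6).
New equilibrium: buyers pay $54, sellers receive $48, Q = 318. (Wedge: Pb − Ps = 6.)
Quantity falls by |ΔQ| = |322 − 318| = 4.
DWL = ½ · t · |ΔQ| = ½ · 6 · 4 = $12.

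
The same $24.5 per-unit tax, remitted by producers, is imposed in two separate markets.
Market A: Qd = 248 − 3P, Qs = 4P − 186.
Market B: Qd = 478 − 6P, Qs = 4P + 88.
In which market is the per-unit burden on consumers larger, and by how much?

Market A: pre-tax P* = $62, Q* = 62; post-tax Q = 20; per-unit burden on consumers = $14.
Market B: pre-tax P* = $39, Q* = 244; post-tax Q = 185.2; per-unit burden on consumers = $9.8.
Difference: $14 vs $9.8 → market A is larger by $4.2.

Market A, by $4.2.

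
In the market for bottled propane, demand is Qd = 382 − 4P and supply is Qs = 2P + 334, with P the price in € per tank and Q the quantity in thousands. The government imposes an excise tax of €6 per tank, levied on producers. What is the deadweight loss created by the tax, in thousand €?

Deadweight loss = €24 thousand.

Without the tax, 382 − 4P = 2P + 334 gives 6P = 48, so P* = €8 and Q* = 350.
With the tax collected from producers, supply shifts: Qs = 2(P − 6) + 334.
Solving gives Q = 342 with consumers paying €10 and producers receiving €4 (the €6 wedge).
Quantity falls by |ΔQ| = |350 − 342| = 8.
DWL = ½ · t · |ΔQ| = ½ · 6 · 8 = €24.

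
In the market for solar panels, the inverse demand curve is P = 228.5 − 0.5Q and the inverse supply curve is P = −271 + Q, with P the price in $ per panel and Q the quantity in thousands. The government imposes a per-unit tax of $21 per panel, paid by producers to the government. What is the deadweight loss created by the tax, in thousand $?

Rewrite in direct form: Qd = 457 − 2P and Qs = P + 271.
Without the tax, 457 − 2P = P + 271 gives 3P = 186, so P* = $62 and Q* = 333.
With the tax collected from producers, supply shifts: Qs = (P − 21) + 271.
New equilibrium: buyers pay $69, producers receive $48, Q = 319. (Wedge: Pb − Ps = 21.)
Quantity falls by |ΔQ| = |333 − 319| = 14.
DWL = ½ · t · |ΔQ| = ½ · 21 · 14 = $147.

Deadweight loss = $147 thousand.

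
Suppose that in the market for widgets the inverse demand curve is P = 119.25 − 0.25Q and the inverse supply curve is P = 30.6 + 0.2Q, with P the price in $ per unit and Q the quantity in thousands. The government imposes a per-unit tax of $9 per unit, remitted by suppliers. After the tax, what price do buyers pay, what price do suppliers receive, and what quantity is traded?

Inverting to Q(P) form: Qd = 477 − 4P; Qs = 5P − 153.
Without the tax, 477 − 4P = 5P − 153 gives 9P = 630, so P* = $70 and Q* = 197.
With the tax collected from suppliers, supply shifts: Qs = 5(P − 9) − 153.
New equilibrium: buyers pay $75, suppliers receive $66, Q = 177. (Wedge: Pb − Ps = 9.)

Buyers pay $75; suppliers receive $66; quantity = 177.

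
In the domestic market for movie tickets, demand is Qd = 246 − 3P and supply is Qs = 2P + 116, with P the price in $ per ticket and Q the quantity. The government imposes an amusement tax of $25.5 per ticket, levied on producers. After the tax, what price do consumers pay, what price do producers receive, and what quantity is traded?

Before the tax: set 246 − 3P = 2P + 116 → P* = $26, Q* = 168.
With the tax collected from producers, supply shifts: Qs = 2(P − 25.5) + 116.
Solving gives Q = 137.4 with consumers paying $36.2 and producers receiving $10.7 (the $25.5 wedge).

Consumers pay $36.2; producers receive $10.7; quantity = 137.4.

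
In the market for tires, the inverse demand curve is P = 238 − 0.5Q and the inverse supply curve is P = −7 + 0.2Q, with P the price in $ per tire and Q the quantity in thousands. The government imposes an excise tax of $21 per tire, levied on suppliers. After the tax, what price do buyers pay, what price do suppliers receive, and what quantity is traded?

Buyers pay $78; suppliers receive $57; quantity = 320.

Inverting to Q(P) form: Qd = 476 − 2P; Qs = 5P + 35.
Without the tax, 476 − 2P = 5P + 35 gives 7P = 441, so P* = $63 and Q* = 350.
With the tax collected from suppliers, supply shifts: Qs = 5(P − 21) + 35.
Solving gives Q = 320 with buyers paying $78 and suppliers receiving $57 (the $21 wedge).
The less price-elastic side of the market bears the larger share of a per-unit tax.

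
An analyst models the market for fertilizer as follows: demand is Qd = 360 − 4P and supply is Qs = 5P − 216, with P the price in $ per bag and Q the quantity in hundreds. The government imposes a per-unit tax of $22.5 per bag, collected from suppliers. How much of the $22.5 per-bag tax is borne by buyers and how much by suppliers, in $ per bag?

Before the tax: set 360 − 4P = 5P − 216 → P* = $64, Q* = 104.
With the tax collected from suppliers, supply shifts: Qs = 5(P − 22.5) − 216.
Solving gives Q = 54 with buyers paying $76.5 and suppliers receiving $54 (the $22.5 wedge).
Burden on buyers: $12.5; on suppliers: $10. (They sum to $22.5.)

Buyers bear $12.5 per bag; suppliers bear $10 per bag.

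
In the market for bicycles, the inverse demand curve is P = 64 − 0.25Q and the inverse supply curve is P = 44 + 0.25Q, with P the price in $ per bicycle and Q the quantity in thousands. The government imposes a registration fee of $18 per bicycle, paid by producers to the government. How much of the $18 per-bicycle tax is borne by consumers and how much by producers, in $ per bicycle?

Consumers bear $9 per bicycle; producers bear $9 per bicycle.

Inverting to Q(P) form: Qd = 256 − 4P; Qs = 4P − 176.
Without the tax, 256 − 4P = 4P − 176 gives 8P = 432, so P* = $54 and Q* = 40.
With the tax collected from producers, supply shifts: Qs = 4(P − 18) − 176.
Solving gives Q = 4 with consumers paying $63 and producers receiving $45 (the $18 wedge).
Burden on consumers: $9; on producers: $9. (They sum to $18.)
The less price-elastic side of the market bears the larger share of a per-unit tax.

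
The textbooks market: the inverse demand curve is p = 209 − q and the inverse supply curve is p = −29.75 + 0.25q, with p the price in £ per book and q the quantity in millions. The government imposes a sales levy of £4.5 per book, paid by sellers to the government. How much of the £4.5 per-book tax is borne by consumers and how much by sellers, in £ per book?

Inverting to q(p) form: qd = 209 − p; qs = 4p + 119.
Before the tax: set 209 − p = 4p + 119 → p* = £18, q* = 191.
With the tax collected from sellers, supply shifts: qs = 4(p − 4.5) + 119.
New equilibrium: consumers pay £21.6, sellers receive £17.1, q = 187.4. (Wedge: pb − ps = 4.5.)
Burden on consumers: £3.6; on sellers: £0.9. (They sum to £4.5.)
The less price-elastic side of the market bears the larger share of a per-unit tax.

Consumers bear £3.6 per book; sellers bear £0.9 per book.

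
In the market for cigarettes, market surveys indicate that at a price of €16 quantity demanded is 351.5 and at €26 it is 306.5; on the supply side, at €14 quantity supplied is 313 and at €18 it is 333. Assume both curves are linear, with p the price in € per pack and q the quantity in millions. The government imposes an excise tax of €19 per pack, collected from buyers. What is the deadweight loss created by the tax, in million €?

Demand slope: (306.5 − 351.5)/(26 − 16) = -4.5, so qd = 423.5 − 4.5p.
Supply slope: (333 − 313)/(18 − 14) = 5, so qs = 5p + 243.
Before the tax: set 423.5 − 4.5p = 5p + 243 → p* = €19, q* = 338.
With the tax collected from buyers, demand (in seller-price terms) shifts: qd = 423.5 − 4.5(p + 19).
New equilibrium: buyers pay €29, suppliers receive €10, q = 293. (Wedge: pb − ps = 19.)
Quantity falls by |ΔQ| = |338 − 293| = 45.
DWL = ½ · t · |ΔQ| = ½ · 19 · 45 = €427.5.

Deadweight loss = €427.5 million.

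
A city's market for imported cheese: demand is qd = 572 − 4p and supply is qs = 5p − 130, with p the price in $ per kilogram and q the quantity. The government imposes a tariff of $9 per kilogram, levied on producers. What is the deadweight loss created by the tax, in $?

Without the tax, 572 − 4p = 5p − 130 gives 9p = 702, so p* = $78 and q* = 260.
With the tax collected from producers, supply shifts: qs = 5(p − 9) − 130.
Solving gives q = 240 with consumers paying $83 and producers receiving $74 (the $9 wedge).
Quantity falls by |ΔQ| = |260 − 240| = 20.
DWL = ½ · t · |ΔQ| = ½ · 9 · 20 = $90.

Deadweight loss = $90.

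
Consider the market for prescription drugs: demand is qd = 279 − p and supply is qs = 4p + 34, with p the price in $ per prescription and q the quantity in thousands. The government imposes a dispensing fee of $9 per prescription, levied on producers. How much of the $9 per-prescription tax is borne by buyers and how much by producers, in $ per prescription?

Buyers bear $7.2 per prescription; producers bear $1.8 per prescription.

Without the tax, 279 − p = 4p + 34 gives 5p = 245, so p* = $49 and q* = 230.
With the tax collected from producers, supply shifts: qs = 4(p − 9) + 34.
New equilibrium: buyers pay $56.2, producers receive $47.2, q = 222.8. (Wedge: pb − ps = 9.)
Burden on buyers: $7.2; on producers: $1.8. (They sum to $9.)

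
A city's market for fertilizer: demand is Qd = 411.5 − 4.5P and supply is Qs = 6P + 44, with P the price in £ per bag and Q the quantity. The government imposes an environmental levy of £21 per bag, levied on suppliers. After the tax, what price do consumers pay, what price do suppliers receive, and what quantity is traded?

Without the tax, 411.5 − 4.5P = 6P + 44 gives 10.5P = 367.5, so P* = £35 and Q* = 254.
With the tax collected from suppliers, supply shifts: Qs = 6(P − 21) + 44.
New equilibrium: consumers pay £47, suppliers receive £26, Q = 200. (Wedge: Pb − Ps = 21.)
The less price-elastic side of the market bears the larger share of a per-unit tax.

Consumers pay £47; suppliers receive £26; quantity = 200.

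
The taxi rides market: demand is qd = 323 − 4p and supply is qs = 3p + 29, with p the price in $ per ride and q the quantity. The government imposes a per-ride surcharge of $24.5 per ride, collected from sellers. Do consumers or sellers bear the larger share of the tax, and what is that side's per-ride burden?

Before the tax: set 323 − 4p = 3p + 29 → p* = $42, q* = 155.
With the tax collected from sellers, supply shifts: qs = 3(p − 24.5) + 29.
Solving gives q = 113 with consumers paying $52.5 and sellers receiving $28 (the $24.5 wedge).
Per-ride burden: consumers $10.5, sellers $14.
Sellers take the larger share because supply is less price-elastic here (demand slope 4 vs supply slope 3).

Sellers bear the larger share: $14 per ride.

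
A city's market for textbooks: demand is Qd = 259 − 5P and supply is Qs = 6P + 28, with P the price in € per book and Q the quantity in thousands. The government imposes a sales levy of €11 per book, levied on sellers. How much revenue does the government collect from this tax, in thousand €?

Without the tax, 259 − 5P = 6P + 28 gives 11P = 231, so P* = €21 and Q* = 154.
With the tax collected from sellers, supply shifts: Qs = 6(P − 11) + 28.
Solving gives Q = 124 with consumers paying €27 and sellers receiving €16 (the €11 wedge).
Revenue = t · Q = 11 · 124 = €1364.

Tax revenue = €1364 thousand.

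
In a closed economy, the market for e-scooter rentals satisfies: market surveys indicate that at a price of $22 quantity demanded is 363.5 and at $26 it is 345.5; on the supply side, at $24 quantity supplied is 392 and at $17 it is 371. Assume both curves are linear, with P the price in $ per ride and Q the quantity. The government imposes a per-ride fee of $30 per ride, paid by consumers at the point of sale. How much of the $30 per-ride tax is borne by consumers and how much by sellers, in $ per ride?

Demand slope: (345.5 − 363.5)/(26 − 22) = -4.5, so Qd = 462.5 − 4.5P.
Supply slope: (371 − 392)/(17 − 24) = 3, so Qs = 3P + 320.
Before the tax: set 462.5 − 4.5P = 3P + 320 → P* = $19, Q* = 377.
With the tax collected from consumers, demand (in seller-price terms) shifts: Qd = 462.5 − 4.5(P + 30).
New equilibrium: consumers pay $31, sellers receive $1, Q = 323. (Wedge: Pb − Ps = 30.)
Burden on consumers: $12; on sellers: $18. (They sum to $30.)
The less price-elastic side of the market bears the larger share of a per-unit tax.

Consumers bear $12 per ride; sellers bear $18 per ride.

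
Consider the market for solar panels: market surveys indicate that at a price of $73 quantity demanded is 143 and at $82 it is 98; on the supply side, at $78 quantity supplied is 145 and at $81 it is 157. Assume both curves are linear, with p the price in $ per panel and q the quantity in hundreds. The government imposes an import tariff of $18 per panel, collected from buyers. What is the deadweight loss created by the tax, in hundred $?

Demand slope: (98 − 143)/(82 − 73) = -5, so qd = 508 − 5p.
Supply slope: (157 − 145)/(81 − 78) = 4, so qs = 4p − 167.
Without the tax, 508 − 5p = 4p − 167 gives 9p = 675, so p* = $75 and q* = 133.
With the tax collected from buyers, demand (in seller-price terms) shifts: qd = 508 − 5(p + 18).
Solving gives q = 93 with buyers paying $83 and producers receiving $65 (the $18 wedge).
Quantity falls by |ΔQ| = |133 − 93| = 40.
DWL = ½ · t · |ΔQ| = ½ · 18 · 40 = $360.

Deadweight loss = $360 hundred.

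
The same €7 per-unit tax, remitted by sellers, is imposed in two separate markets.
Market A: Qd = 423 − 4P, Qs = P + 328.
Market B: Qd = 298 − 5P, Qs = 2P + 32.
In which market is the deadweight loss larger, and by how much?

Market A: pre-tax P* = €19, Q* = 347; post-tax Q = 341.4; deadweight loss = €19.6.
Market B: pre-tax P* = €38, Q* = 108; post-tax Q = 98; deadweight loss = €35.
Difference: €19.6 vs €35 → market B is larger by €15.4.

Market B, by €15.4.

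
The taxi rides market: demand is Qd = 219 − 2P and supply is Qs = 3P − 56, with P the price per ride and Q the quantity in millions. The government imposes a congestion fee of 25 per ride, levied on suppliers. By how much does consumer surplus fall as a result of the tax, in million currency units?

Consumer surplus falls by 1410 million.

Without the tax, 219 − 2P = 3P − 56 gives 5P = 275, so P* = 55 and Q* = 109.
With the tax collected from suppliers, supply shifts: Qs = 3(P − 25) − 56.
Solving gives Q = 79 with consumers paying 70 and suppliers receiving 45 (the 25 wedge).
ΔCS is the trapezoid between Q = 79 and Q = 109 of height 15: ½ · (109 + 79) · 15 = 1410.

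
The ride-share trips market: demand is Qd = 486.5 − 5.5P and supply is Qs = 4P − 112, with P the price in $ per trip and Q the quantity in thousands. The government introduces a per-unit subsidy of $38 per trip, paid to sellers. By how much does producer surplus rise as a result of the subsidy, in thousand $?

Producer surplus rises by $4048 thousand.

Without the subsidy, 486.5 − 5.5P = 4P − 112 gives 9.5P = 598.5, so P* = $63 and Q* = 140.
With a per-unit subsidy paid to sellers, each receives P + 38 per unit sold, so supply becomes Qs = 4(P + 38) − 112.
New equilibrium: consumers pay $47, sellers receive $85, Q = 228. (Wedge: Pb − Ps = −38.)
ΔPS is the trapezoid between Q = 228 and Q = 140 of height $22: ½ · (140 + 228) · 22 = $4048.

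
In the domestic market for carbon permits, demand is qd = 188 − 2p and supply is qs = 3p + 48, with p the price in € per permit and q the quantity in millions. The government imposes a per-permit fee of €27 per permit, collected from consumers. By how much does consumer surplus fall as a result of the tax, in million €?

Consumer surplus falls by €1875.96 million.

Before the tax: set 188 − 2p = 3p + 48 → p* = €28, q* = 132.
With the tax collected from consumers, demand (in seller-price terms) shifts: qd = 188 − 2(p + 27).
New equilibrium: consumers pay €44.2, suppliers receive €17.2, q = 99.6. (Wedge: pb − ps = 27.)
ΔCS is the trapezoid between Q = 99.6 and Q = 132 of height €16.2: ½ · (132 + 99.6) · 16.2 = €1875.96.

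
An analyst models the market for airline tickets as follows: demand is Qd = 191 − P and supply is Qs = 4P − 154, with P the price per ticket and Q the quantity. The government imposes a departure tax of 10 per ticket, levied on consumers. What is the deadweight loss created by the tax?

Without the tax, 191 − P = 4P − 154 gives 5P = 345, so P* = 69 and Q* = 122.
With the tax collected from consumers, demand (in seller-price terms) shifts: Qd = 191 − (P + 10).
Solving gives Q = 114 with consumers paying 77 and producers receiving 67 (the 10 wedge).
Quantity falls by |ΔQ| = |122 − 114| = 8.
DWL = ½ · t · |ΔQ| = ½ · 10 · 8 = 40.

Deadweight loss = 40.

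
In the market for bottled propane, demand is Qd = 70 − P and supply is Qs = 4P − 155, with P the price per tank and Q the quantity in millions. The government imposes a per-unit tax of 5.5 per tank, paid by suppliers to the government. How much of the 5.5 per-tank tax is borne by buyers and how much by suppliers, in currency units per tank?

Buyers bear 4.4 per tank; suppliers bear 1.1 per tank.

Without the tax, 70 − P = 4P − 155 gives 5P = 225, so P* = 45 and Q* = 25.
With the tax collected from suppliers, supply shifts: Qs = 4(P − 5.5) − 155.
New equilibrium: buyers pay 49.4, suppliers receive 43.9, Q = 20.6. (Wedge: Pb − Ps = 5.5.)
Burden on buyers: 4.4; on suppliers: 1.1. (They sum to 5.5.)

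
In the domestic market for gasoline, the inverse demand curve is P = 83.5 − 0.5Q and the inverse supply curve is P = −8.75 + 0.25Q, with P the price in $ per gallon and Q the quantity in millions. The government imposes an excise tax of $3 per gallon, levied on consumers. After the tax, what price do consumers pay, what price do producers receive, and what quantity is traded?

Rewrite in direct form: Qd = 167 − 2P and Qs = 4P + 35.
Without the tax, 167 − 2P = 4P + 35 gives 6P = 132, so P* = $22 and Q* = 123.
With the tax collected from consumers, demand (in seller-price terms) shifts: Qd = 167 − 2(P + 3).
Solving gives Q = 119 with consumers paying $24 and producers receiving $21 (the $3 wedge).
The less price-elastic side of the market bears the larger share of a per-unit tax.

Consumers pay $24; producers receive $21; quantity = 119.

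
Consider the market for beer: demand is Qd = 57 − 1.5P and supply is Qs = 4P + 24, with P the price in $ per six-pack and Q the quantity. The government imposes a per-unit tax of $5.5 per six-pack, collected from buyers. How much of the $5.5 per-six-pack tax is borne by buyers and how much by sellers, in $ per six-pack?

Without the tax, 57 − 1.5P = 4P + 24 gives 5.5P = 33, so P* = $6 and Q* = 48.
With the tax collected from buyers, demand (in seller-price terms) shifts: Qd = 57 − 1.5(P + 5.5).
New equilibrium: buyers pay $10, sellers receive $4.5, Q = 42. (Wedge: Pb − Ps = 5.5.)
Burden on buyers: $4; on sellers: $1.5. (They sum to $5.5.)
The less price-elastic side of the market bears the larger share of a per-unit tax.

Buyers bear $4 per six-pack; sellers bear $1.5 per six-pack.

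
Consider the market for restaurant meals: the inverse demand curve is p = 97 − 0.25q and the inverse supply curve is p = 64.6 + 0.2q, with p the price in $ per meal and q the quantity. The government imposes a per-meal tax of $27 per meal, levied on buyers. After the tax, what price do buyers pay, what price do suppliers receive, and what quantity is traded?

Inverting to q(p) form: qd = 388 − 4p; qs = 5p − 323.
Without the tax, 388 − 4p = 5p − 323 gives 9p = 711, so p* = $79 and q* = 72.
With the tax collected from buyers, demand (in seller-price terms) shifts: qd = 388 − 4(p + 27).
New equilibrium: buyers pay $94, suppliers receive $67, q = 12. (Wedge: pb − ps = 27.)
The less price-elastic side of the market bears the larger share of a per-unit tax.

Buyers pay $94; suppliers receive $67; quantity = 12.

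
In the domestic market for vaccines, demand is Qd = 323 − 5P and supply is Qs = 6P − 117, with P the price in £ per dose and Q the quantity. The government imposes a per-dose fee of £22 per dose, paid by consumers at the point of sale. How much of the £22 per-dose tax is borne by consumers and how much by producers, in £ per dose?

Without the tax, 323 − 5P = 6P − 117 gives 11P = 440, so P* = £40 and Q* = 123.
With the tax collected from consumers, demand (in seller-price terms) shifts: Qd = 323 − 5(P + 22).
New equilibrium: consumers pay £52, producers receive £30, Q = 63. (Wedge: Pb − Ps = 22.)
Burden on consumers: £12; on producers: £10. (They sum to £22.)

Consumers bear £12 per dose; producers bear £10 per dose.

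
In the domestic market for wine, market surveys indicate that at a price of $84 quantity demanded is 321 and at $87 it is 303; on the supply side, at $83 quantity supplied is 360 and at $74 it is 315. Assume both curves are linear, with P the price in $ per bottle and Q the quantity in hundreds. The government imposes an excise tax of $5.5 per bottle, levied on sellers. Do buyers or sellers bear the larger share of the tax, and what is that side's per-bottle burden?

Sellers bear the larger share: $3 per bottle.

Demand slope: (303 − 321)/(87 − 84) = -6, so Qd = 825 − 6P.
Supply slope: (315 − 360)/(74 − 83) = 5, so Qs = 5P − 55.
Without the tax, 825 − 6P = 5P − 55 gives 11P = 880, so P* = $80 and Q* = 345.
With the tax collected from sellers, supply shifts: Qs = 5(P − 5.5) − 55.
Solving gives Q = 330 with buyers paying $82.5 and sellers receiving $77 (the $5.5 wedge).
Per-bottle burden: buyers $2.5, sellers $3.
Sellers take the larger share because supply is less price-elastic here (demand slope 6 vs supply slope 5).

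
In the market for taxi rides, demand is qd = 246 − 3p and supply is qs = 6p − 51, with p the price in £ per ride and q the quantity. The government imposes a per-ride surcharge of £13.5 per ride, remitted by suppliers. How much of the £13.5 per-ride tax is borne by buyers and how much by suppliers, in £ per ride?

Buyers bear £9 per ride; suppliers bear £4.5 per ride.

Without the tax, 246 − 3p = 6p − 51 gives 9p = 297, so p* = £33 and q* = 147.
With the tax collected from suppliers, supply shifts: qs = 6(p − 13.5) − 51.
New equilibrium: buyers pay £42, suppliers receive £28.5, q = 120. (Wedge: pb − ps = 13.5.)
Burden on buyers: £9; on suppliers: £4.5. (They sum to £13.5.)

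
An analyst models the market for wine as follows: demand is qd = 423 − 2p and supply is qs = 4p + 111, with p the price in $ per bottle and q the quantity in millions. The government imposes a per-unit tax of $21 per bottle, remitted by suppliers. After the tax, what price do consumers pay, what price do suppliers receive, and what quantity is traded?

Consumers pay $66; suppliers receive $45; quantity = 291.

Without the tax, 423 − 2p = 4p + 111 gives 6p = 312, so p* = $52 and q* = 319.
With the tax collected from suppliers, supply shifts: qs = 4(p − 21) + 111.
New equilibrium: consumers pay $66, suppliers receive $45, q = 291. (Wedge: pb − ps = 21.)
The less price-elastic side of the market bears the larger share of a per-unit tax.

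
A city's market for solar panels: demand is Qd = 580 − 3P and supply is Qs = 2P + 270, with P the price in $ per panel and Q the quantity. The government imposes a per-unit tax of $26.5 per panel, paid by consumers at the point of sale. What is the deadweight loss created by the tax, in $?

Before the tax: set 580 − 3P = 2P + 270 → P* = $62, Q* = 394.
With the tax collected from consumers, demand (in seller-price terms) shifts: Qd = 580 − 3(P + 26.5).
New equilibrium: consumers pay $72.6, producers receive $46.1, Q = 362.2. (Wedge: Pb − Ps = 26.5.)
Quantity falls by |ΔQ| = |394 − 362.2| = 31.8.
DWL = ½ · t · |ΔQ| = ½ · 26.5 · 31.8 = $421.35.

Deadweight loss = $421.35.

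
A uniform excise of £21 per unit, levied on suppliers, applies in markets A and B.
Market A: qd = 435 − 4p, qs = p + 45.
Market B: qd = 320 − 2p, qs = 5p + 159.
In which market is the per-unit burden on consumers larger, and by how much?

Market B, by £10.8.

Market A: pre-tax p* = £78, q* = 123; post-tax q = 106.2; per-unit burden on consumers = £4.2.
Market B: pre-tax p* = £23, q* = 274; post-tax q = 244; per-unit burden on consumers = £15.
Difference: £4.2 vs £15 → market B is larger by £10.8.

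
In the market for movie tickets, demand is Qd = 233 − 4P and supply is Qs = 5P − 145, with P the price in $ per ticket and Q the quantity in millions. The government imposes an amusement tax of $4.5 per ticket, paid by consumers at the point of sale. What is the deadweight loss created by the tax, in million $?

Deadweight loss = $22.5 million.

Without the tax, 233 − 4P = 5P − 145 gives 9P = 378, so P* = $42 and Q* = 65.
With the tax collected from consumers, demand (in seller-price terms) shifts: Qd = 233 − 4(P + 4.5).
Solving gives Q = 55 with consumers paying $44.5 and producers receiving $40 (the $4.5 wedge).
Quantity falls by |ΔQ| = |65 − 55| = 10.
DWL = ½ · t · |ΔQ| = ½ · 4.5 · 10 = $22.5.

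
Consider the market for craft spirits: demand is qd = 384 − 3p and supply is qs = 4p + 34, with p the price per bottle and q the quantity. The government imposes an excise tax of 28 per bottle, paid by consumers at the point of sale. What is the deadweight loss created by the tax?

Without the tax, 384 − 3p = 4p + 34 gives 7p = 350, so p* = 50 and q* = 234.
With the tax collected from consumers, demand (in seller-price terms) shifts: qd = 384 − 3(p + 28).
New equilibrium: consumers pay 66, producers receive 38, q = 186. (Wedge: pb − ps = 28.)
Quantity falls by |ΔQ| = |234 − 186| = 48.
DWL = ½ · t · |ΔQ| = ½ · 28 · 48 = 672.

Deadweight loss = 672.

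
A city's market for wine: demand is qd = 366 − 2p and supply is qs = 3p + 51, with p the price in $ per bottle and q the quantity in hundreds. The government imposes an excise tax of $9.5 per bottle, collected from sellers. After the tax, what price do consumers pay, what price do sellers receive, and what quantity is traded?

Without the tax, 366 − 2p = 3p + 51 gives 5p = 315, so p* = $63 and q* = 240.
With the tax collected from sellers, supply shifts: qs = 3(p − 9.5) + 51.
New equilibrium: consumers pay $68.7, sellers receive $59.2, q = 228.6. (Wedge: pb − ps = 9.5.)
The less price-elastic side of the market bears the larger share of a per-unit tax.

Consumers pay $68.7; sellers receive $59.2; quantity = 228.6.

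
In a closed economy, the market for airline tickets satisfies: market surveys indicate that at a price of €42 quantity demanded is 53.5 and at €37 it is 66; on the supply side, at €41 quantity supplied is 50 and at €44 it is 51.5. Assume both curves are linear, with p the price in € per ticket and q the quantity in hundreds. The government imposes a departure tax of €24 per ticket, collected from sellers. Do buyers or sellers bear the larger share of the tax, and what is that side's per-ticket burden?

Sellers bear the larger share: €20 per ticket.

Demand slope: (66 − 53.5)/(37 − 42) = -2.5, so qd = 158.5 − 2.5p.
Supply slope: (51.5 − 50)/(44 − 41) = 0.5, so qs = 0.5p + 29.5.
Without the tax, 158.5 − 2.5p = 0.5p + 29.5 gives 3p = 129, so p* = €43 and q* = 51.
With the tax collected from sellers, supply shifts: qs = 0.5(p − 24) + 29.5.
Solving gives q = 41 with buyers paying €47 and sellers receiving €23 (the €24 wedge).
Per-ticket burden: buyers €4, sellers €20.
Sellers take the larger share because supply is less price-elastic here (demand slope 2.5 vs supply slope 0.5).
The less price-elastic side of the market bears the larger share of a per-unit tax.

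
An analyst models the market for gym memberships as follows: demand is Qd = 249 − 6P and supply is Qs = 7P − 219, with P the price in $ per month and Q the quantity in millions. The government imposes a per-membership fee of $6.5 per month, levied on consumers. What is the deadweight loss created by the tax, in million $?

Without the tax, 249 − 6P = 7P − 219 gives 13P = 468, so P* = $36 and Q* = 33.
With the tax collected from consumers, demand (in seller-price terms) shifts: Qd = 249 − 6(P + 6.5).
New equilibrium: consumers pay $39.5, suppliers receive $33, Q = 12. (Wedge: Pb − Ps = 6.5.)
Quantity falls by |ΔQ| = |33 − 12| = 21.
DWL = ½ · t · |ΔQ| = ½ · 6.5 · 21 = $68.25.

Deadweight loss = $68.25 million.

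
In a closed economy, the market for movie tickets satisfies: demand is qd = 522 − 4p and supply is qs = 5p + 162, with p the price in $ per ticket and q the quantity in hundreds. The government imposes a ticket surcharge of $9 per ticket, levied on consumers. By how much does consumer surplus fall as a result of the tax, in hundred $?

Without the tax, 522 − 4p = 5p + 162 gives 9p = 360, so p* = $40 and q* = 362.
With the tax collected from consumers, demand (in seller-price terms) shifts: qd = 522 − 4(p + 9).
Solving gives q = 342 with consumers paying $45 and suppliers receiving $36 (the $9 wedge).
ΔCS is the trapezoid between Q = 342 and Q = 362 of height $5: ½ · (362 + 342) · 5 = $1760.

Consumer surplus falls by $1760 hundred.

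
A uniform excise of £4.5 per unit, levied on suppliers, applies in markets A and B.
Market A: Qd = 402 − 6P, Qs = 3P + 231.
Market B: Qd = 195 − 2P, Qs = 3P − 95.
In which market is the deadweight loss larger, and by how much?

Market A: pre-tax P* = £19, Q* = 288; post-tax Q = 279; deadweight loss = £20.25.
Market B: pre-tax P* = £58, Q* = 79; post-tax Q = 73.6; deadweight loss = £12.15.
Difference: £20.25 vs £12.15 → market A is larger by £8.1.

Market A, by £8.1.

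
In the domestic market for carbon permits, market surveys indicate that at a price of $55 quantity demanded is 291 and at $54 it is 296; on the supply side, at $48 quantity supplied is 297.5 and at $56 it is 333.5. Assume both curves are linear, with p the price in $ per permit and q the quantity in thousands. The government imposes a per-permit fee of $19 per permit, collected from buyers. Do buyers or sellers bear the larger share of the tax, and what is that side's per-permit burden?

Demand slope: (296 − 291)/(54 − 55) = -5, so qd = 566 − 5p.
Supply slope: (333.5 − 297.5)/(56 − 48) = 4.5, so qs = 4.5p + 81.5.
Without the tax, 566 − 5p = 4.5p + 81.5 gives 9.5p = 484.5, so p* = $51 and q* = 311.
With the tax collected from buyers, demand (in seller-price terms) shifts: qd = 566 − 5(p + 19).
Solving gives q = 266 with buyers paying $60 and sellers receiving $41 (the $19 wedge).
Per-permit burden: buyers $9, sellers $10.
Sellers take the larger share because supply is less price-elastic here (demand slope 5 vs supply slope 4.5).

Sellers bear the larger share: $10 per permit.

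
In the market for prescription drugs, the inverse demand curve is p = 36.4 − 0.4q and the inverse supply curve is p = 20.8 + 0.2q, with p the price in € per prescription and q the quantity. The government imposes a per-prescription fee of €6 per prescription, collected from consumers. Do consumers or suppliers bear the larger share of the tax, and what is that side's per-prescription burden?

Consumers bear the larger share: €4 per prescription.

Rewrite in direct form: qd = 91 − 2.5p and qs = 5p − 104.
Before the tax: set 91 − 2.5p = 5p − 104 → p* = €26, q* = 26.
With the tax collected from consumers, demand (in seller-price terms) shifts: qd = 91 − 2.5(p + 6).
Solving gives q = 16 with consumers paying €30 and suppliers receiving €24 (the €6 wedge).
Per-prescription burden: consumers €4, suppliers €2.
Consumers take the larger share because demand is less price-elastic here (demand slope 2.5 vs supply slope 5).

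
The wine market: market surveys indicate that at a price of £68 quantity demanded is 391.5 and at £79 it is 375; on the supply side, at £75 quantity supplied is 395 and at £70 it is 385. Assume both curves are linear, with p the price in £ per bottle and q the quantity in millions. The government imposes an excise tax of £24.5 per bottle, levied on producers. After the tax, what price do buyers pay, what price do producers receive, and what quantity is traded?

Demand slope: (375 − 391.5)/(79 − 68) = -1.5, so qd = 493.5 − 1.5p.
Supply slope: (385 − 395)/(70 − 75) = 2, so qs = 2p + 245.
Before the tax: set 493.5 − 1.5p = 2p + 245 → p* = £71, q* = 387.
With the tax collected from producers, supply shifts: qs = 2(p − 24.5) + 245.
Solving gives q = 366 with buyers paying £85 and producers receiving £60.5 (the £24.5 wedge).

Buyers pay £85; producers receive £60.5; quantity = 366.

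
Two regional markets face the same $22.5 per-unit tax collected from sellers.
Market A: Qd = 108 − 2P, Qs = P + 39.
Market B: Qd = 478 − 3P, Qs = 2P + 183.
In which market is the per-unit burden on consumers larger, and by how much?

Market A: pre-tax P* = $23, Q* = 62; post-tax Q = 47; per-unit burden on consumers = $7.5.
Market B: pre-tax P* = $59, Q* = 301; post-tax Q = 274; per-unit burden on consumers = $9.
Difference: $7.5 vs $9 → market B is larger by $1.5.

Market B, by $1.5.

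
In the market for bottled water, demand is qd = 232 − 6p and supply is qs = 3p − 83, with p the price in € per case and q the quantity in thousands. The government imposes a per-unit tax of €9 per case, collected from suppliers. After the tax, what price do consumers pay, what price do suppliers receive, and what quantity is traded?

Consumers pay €38; suppliers receive €29; quantity = 4.

Before the tax: set 232 − 6p = 3p − 83 → p* = €35, q* = 22.
With the tax collected from suppliers, supply shifts: qs = 3(p − 9) − 83.
New equilibrium: consumers pay €38, suppliers receive €29, q = 4. (Wedge: pb − ps = 9.)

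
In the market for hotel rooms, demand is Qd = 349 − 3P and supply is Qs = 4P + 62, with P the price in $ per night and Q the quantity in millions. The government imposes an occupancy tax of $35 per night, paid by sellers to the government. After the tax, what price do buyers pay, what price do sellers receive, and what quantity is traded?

Buyers pay $61; sellers receive $26; quantity = 166.

Without the tax, 349 − 3P = 4P + 62 gives 7P = 287, so P* = $41 and Q* = 226.
With the tax collected from sellers, supply shifts: Qs = 4(P − 35) + 62.
New equilibrium: buyers pay $61, sellers receive $26, Q = 166. (Wedge: Pb − Ps = 35.)
The less price-elastic side of the market bears the larger share of a per-unit tax.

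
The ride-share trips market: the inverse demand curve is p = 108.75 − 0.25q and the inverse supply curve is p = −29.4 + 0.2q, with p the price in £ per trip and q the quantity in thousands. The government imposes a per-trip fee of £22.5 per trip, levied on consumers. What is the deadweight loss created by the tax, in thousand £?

Rewrite in direct form: qd = 435 − 4p and qs = 5p + 147.
Before the tax: set 435 − 4p = 5p + 147 → p* = £32, q* = 307.
With the tax collected from consumers, demand (in seller-price terms) shifts: qd = 435 − 4(p + 22.5).
Solving gives q = 257 with consumers paying £44.5 and sellers receiving £22 (the £22.5 wedge).
Quantity falls by |ΔQ| = |307 − 257| = 50.
DWL = ½ · t · |ΔQ| = ½ · 22.5 · 50 = £562.5.

Deadweight loss = £562.5 thousand.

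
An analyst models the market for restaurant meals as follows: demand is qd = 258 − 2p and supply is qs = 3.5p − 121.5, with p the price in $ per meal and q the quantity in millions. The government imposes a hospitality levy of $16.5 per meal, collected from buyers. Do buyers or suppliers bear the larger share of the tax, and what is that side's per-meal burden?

Buyers bear the larger share: $10.5 per meal.

Before the tax: set 258 − 2p = 3.5p − 121.5 → p* = $69, q* = 120.
With the tax collected from buyers, demand (in seller-price terms) shifts: qd = 258 − 2(p + 16.5).
New equilibrium: buyers pay $79.5, suppliers receive $63, q = 99. (Wedge: pb − ps = 16.5.)
Per-meal burden: buyers $10.5, suppliers $6.
Buyers take the larger share because demand is less price-elastic here (demand slope 2 vs supply slope 3.5).
The less price-elastic side of the market bears the larger share of a per-unit tax.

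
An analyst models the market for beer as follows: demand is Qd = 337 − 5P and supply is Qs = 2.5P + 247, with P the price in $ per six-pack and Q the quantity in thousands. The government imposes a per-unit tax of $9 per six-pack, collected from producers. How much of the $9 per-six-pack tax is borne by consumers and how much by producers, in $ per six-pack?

Consumers bear $3 per six-pack; producers bear $6 per six-pack.

Without the tax, 337 − 5P = 2.5P + 247 gives 7.5P = 90, so P* = $12 and Q* = 277.
With the tax collected from producers, supply shifts: Qs = 2.5(P − 9) + 247.
New equilibrium: consumers pay $15, producers receive $6, Q = 262. (Wedge: Pb − Ps = 9.)
Burden on consumers: $3; on producers: $6. (They sum to $9.)
The less price-elastic side of the market bears the larger share of a per-unit tax.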